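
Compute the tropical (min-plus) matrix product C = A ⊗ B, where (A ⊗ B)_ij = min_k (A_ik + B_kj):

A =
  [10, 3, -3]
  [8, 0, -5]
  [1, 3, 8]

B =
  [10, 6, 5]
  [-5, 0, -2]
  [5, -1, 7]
A ⊗ B =
  [-2, -4, 1]
  [-5, -6, -2]
  [-2, 3, 1]

Apply the min-plus product entry-by-entry:
  C[0][0] = min over k of (A[0][0] + B[0][0] = 10 + 10 = 20, A[0][1] + B[1][0] = 3 + -5 = -2, A[0][2] + B[2][0] = -3 + 5 = 2) = -2 (attained at k = 1)
  C[0][1] = min over k of (A[0][0] + B[0][1] = 10 + 6 = 16, A[0][1] + B[1][1] = 3 + 0 = 3, A[0][2] + B[2][1] = -3 + -1 = -4) = -4 (attained at k = 2)
  C[0][2] = min over k of (A[0][0] + B[0][2] = 10 + 5 = 15, A[0][1] + B[1][2] = 3 + -2 = 1, A[0][2] + B[2][2] = -3 + 7 = 4) = 1 (attained at k = 1)
  C[1][0] = min over k of (A[1][0] + B[0][0] = 8 + 10 = 18, A[1][1] + B[1][0] = 0 + -5 = -5, A[1][2] + B[2][0] = -5 + 5 = 0) = -5 (attained at k = 1)
  C[1][1] = min over k of (A[1][0] + B[0][1] = 8 + 6 = 14, A[1][1] + B[1][1] = 0 + 0 = 0, A[1][2] + B[2][1] = -5 + -1 = -6) = -6 (attained at k = 2)
  C[1][2] = min over k of (A[1][0] + B[0][2] = 8 + 5 = 13, A[1][1] + B[1][2] = 0 + -2 = -2, A[1][2] + B[2][2] = -5 + 7 = 2) = -2 (attained at k = 1)
  C[2][0] = min over k of (A[2][0] + B[0][0] = 1 + 10 = 11, A[2][1] + B[1][0] = 3 + -5 = -2, A[2][2] + B[2][0] = 8 + 5 = 13) = -2 (attained at k = 1)
  C[2][1] = min over k of (A[2][0] + B[0][1] = 1 + 6 = 7, A[2][1] + B[1][1] = 3 + 0 = 3, A[2][2] + B[2][1] = 8 + -1 = 7) = 3 (attained at k = 1)
  C[2][2] = min over k of (A[2][0] + B[0][2] = 1 + 5 = 6, A[2][1] + B[1][2] = 3 + -2 = 1, A[2][2] + B[2][2] = 8 + 7 = 15) = 1 (attained at k = 1)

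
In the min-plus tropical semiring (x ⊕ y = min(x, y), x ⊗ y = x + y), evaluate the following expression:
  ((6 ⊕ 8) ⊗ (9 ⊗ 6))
((6 ⊕ 8) ⊗ (9 ⊗ 6)) = 21

Expand innermost to outermost. Recall ⊕ takes the minimum of its arguments and ⊗ takes their sum. Working out the expression ((6 ⊕ 8) ⊗ (9 ⊗ 6)) gives 21.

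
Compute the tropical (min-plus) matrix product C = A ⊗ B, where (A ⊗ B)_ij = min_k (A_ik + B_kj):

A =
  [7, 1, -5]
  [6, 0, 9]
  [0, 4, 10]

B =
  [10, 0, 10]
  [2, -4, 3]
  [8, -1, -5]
A ⊗ B =
  [3, -6, -10]
  [2, -4, 3]
  [6, 0, 5]

Apply the min-plus product entry-by-entry:
  C[0][0] = min over k of (A[0][0] + B[0][0] = 7 + 10 = 17, A[0][1] + B[1][0] = 1 + 2 = 3, A[0][2] + B[2][0] = -5 + 8 = 3) = 3 (attained at k = 1)
  C[0][1] = min over k of (A[0][0] + B[0][1] = 7 + 0 = 7, A[0][1] + B[1][1] = 1 + -4 = -3, A[0][2] + B[2][1] = -5 + -1 = -6) = -6 (attained at k = 2)
  C[0][2] = min over k of (A[0][0] + B[0][2] = 7 + 10 = 17, A[0][1] + B[1][2] = 1 + 3 = 4, A[0][2] + B[2][2] = -5 + -5 = -10) = -10 (attained at k = 2)
  C[1][0] = min over k of (A[1][0] + B[0][0] = 6 + 10 = 16, A[1][1] + B[1][0] = 0 + 2 = 2, A[1][2] + B[2][0] = 9 + 8 = 17) = 2 (attained at k = 1)
  C[1][1] = min over k of (A[1][0] + B[0][1] = 6 + 0 = 6, A[1][1] + B[1][1] = 0 + -4 = -4, A[1][2] + B[2][1] = 9 + -1 = 8) = -4 (attained at k = 1)
  C[1][2] = min over k of (A[1][0] + B[0][2] = 6 + 10 = 16, A[1][1] + B[1][2] = 0 + 3 = 3, A[1][2] + B[2][2] = 9 + -5 = 4) = 3 (attained at k = 1)
  C[2][0] = min over k of (A[2][0] + B[0][0] = 0 + 10 = 10, A[2][1] + B[1][0] = 4 + 2 = 6, A[2][2] + B[2][0] = 10 + 8 = 18) = 6 (attained at k = 1)
  C[2][1] = min over k of (A[2][0] + B[0][1] = 0 + 0 = 0, A[2][1] + B[1][1] = 4 + -4 = 0, A[2][2] + B[2][1] = 10 + -1 = 9) = 0 (attained at k = 0)
  C[2][2] = min over k of (A[2][0] + B[0][2] = 0 + 10 = 10, A[2][1] + B[1][2] = 4 + 3 = 7, A[2][2] + B[2][2] = 10 + -5 = 5) = 5 (attained at k = 2)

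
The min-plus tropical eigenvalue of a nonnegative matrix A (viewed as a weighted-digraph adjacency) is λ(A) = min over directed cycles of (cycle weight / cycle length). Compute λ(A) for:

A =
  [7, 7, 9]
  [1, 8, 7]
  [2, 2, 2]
λ(A) = 2

Enumerate directed cycles and compute their means (weight / length). Sample:
  cycle 0 → 0: weight = 7, length = 1, mean = 7/1 ≈ 7.000
  cycle 1 → 1: weight = 8, length = 1, mean = 8/1 ≈ 8.000
  cycle 2 → 2: weight = 2, length = 1, mean = 2/1 ≈ 2.000
  cycle 0 → 1 → 0: weight = 8, length = 2, mean = 8/2 ≈ 4.000
  cycle 0 → 2 → 0: weight = 11, length = 2, mean = 11/2 ≈ 5.500
  cycle 1 → 0 → 1: weight = 8, length = 2, mean = 8/2 ≈ 4.000
Minimum mean = 2.000, attained e.g. along the cycle 2 → 2 with weight 2 and length 1. So λ(A) = 2/1 = 2.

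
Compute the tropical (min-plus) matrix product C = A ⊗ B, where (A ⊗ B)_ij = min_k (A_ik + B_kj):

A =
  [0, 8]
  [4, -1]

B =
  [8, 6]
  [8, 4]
A ⊗ B =
  [8, 6]
  [7, 3]

Apply the min-plus product entry-by-entry:
  C[0][0] = min over k of (A[0][0] + B[0][0] = 0 + 8 = 8, A[0][1] + B[1][0] = 8 + 8 = 16) = 8 (attained at k = 0)
  C[0][1] = min over k of (A[0][0] + B[0][1] = 0 + 6 = 6, A[0][1] + B[1][1] = 8 + 4 = 12) = 6 (attained at k = 0)
  C[1][0] = min over k of (A[1][0] + B[0][0] = 4 + 8 = 12, A[1][1] + B[1][0] = -1 + 8 = 7) = 7 (attained at k = 1)
  C[1][1] = min over k of (A[1][0] + B[0][1] = 4 + 6 = 10, A[1][1] + B[1][1] = -1 + 4 = 3) = 3 (attained at k = 1)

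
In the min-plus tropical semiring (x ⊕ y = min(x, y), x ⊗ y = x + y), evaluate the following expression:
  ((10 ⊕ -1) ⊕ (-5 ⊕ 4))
((10 ⊕ -1) ⊕ (-5 ⊕ 4)) = -5

Expand innermost to outermost. Recall ⊕ takes the minimum of its arguments and ⊗ takes their sum. Working out the expression ((10 ⊕ -1) ⊕ (-5 ⊕ 4)) gives -5.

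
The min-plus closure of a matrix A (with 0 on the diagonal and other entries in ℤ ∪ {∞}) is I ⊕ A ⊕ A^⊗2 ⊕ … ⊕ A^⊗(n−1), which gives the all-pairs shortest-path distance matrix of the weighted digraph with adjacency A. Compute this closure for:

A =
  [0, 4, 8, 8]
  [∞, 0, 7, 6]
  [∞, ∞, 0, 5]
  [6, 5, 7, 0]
Closure =
  [0, 4, 8, 8]
  [12, 0, 7, 6]
  [11, 10, 0, 5]
  [6, 5, 7, 0]

This is the Floyd-Warshall all-pairs shortest-path computation. For each intermediate vertex k = 0, 1, …, 3, update dist[i][j] ← min(dist[i][j], dist[i][k] + dist[k][j]). The final matrix gives, for each (i, j), the minimum total weight of any directed path from i to j (possibly empty when i = j).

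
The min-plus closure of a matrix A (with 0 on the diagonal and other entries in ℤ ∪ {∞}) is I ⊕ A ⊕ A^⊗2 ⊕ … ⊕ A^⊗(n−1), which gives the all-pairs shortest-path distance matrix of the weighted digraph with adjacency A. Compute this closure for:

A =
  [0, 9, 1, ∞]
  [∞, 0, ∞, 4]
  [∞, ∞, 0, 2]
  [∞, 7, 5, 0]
Closure =
  [0, 9, 1, 3]
  [∞, 0, 9, 4]
  [∞, 9, 0, 2]
  [∞, 7, 5, 0]

This is the Floyd-Warshall all-pairs shortest-path computation. For each intermediate vertex k = 0, 1, …, 3, update dist[i][j] ← min(dist[i][j], dist[i][k] + dist[k][j]). The final matrix gives, for each (i, j), the minimum total weight of any directed path from i to j (possibly empty when i = j).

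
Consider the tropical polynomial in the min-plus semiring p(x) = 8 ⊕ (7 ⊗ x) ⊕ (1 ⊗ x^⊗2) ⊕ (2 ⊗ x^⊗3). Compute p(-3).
p(-3) = -7

A tropical monomial a ⊗ x^⊗i evaluates to a + i · x. Evaluating each term at x = -3:
  Term 0 contributes 8 + 0 · -3 = 8
  Term 1 contributes 7 + 1 · -3 = 4
  Term 2 contributes 1 + 2 · -3 = -5
  Term 3 contributes 2 + 3 · -3 = -7
p(-3) = ⊕ of these = min[8, 4, -5, -7] = -7.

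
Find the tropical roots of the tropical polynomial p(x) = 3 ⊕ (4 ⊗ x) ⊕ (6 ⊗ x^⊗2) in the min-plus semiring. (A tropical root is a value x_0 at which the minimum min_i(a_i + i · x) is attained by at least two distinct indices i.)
Roots: {-2, -1}

Each tropical root is a break point of the lower envelope of the lines y = a_i + i · x (there are 3 lines, with slopes 0, 1, ..., 2). Only the lines that attain the minimum somewhere contribute to roots; other lines are dominated. Here the surviving (envelope) indices are i = 2, i = 1, i = 0.
Intersections between consecutive envelope lines give the roots: for adjacent envelope indices i < j the intersection is x = (a_i − a_j) / (j − i). Reading off the sorted break points: {-2, -1}.
Verification: at each break x_0, at least two indices attain the minimum of min_i(a_i + i · x_0).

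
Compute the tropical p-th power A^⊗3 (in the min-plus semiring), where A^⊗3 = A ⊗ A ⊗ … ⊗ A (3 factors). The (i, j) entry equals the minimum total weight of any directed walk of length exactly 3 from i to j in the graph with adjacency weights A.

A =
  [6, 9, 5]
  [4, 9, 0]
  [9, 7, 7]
A^⊗3 =
  [16, 16, 12]
  [11, 14, 7]
  [16, 14, 14]

Each entry (A^⊗3)_ij equals the minimum over all length-3 walks i = v_0 → v_1 → … → v_3 = j of Σ_t A[v_t][v_{t+1}]. For example, for (i, j) = (0, 2) we minimise over 9 possible intermediate vertex sequences; the minimum is 12, attained along the walk 0 → 2 → 1 → 2.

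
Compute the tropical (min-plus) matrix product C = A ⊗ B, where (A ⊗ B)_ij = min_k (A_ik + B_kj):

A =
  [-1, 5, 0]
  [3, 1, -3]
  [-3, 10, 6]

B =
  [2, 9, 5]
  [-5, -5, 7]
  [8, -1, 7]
A ⊗ B =
  [0, -1, 4]
  [-4, -4, 4]
  [-1, 5, 2]

Apply the min-plus product entry-by-entry:
  C[0][0] = min over k of (A[0][0] + B[0][0] = -1 + 2 = 1, A[0][1] + B[1][0] = 5 + -5 = 0, A[0][2] + B[2][0] = 0 + 8 = 8) = 0 (attained at k = 1)
  C[0][1] = min over k of (A[0][0] + B[0][1] = -1 + 9 = 8, A[0][1] + B[1][1] = 5 + -5 = 0, A[0][2] + B[2][1] = 0 + -1 = -1) = -1 (attained at k = 2)
  C[0][2] = min over k of (A[0][0] + B[0][2] = -1 + 5 = 4, A[0][1] + B[1][2] = 5 + 7 = 12, A[0][2] + B[2][2] = 0 + 7 = 7) = 4 (attained at k = 0)
  C[1][0] = min over k of (A[1][0] + B[0][0] = 3 + 2 = 5, A[1][1] + B[1][0] = 1 + -5 = -4, A[1][2] + B[2][0] = -3 + 8 = 5) = -4 (attained at k = 1)
  C[1][1] = min over k of (A[1][0] + B[0][1] = 3 + 9 = 12, A[1][1] + B[1][1] = 1 + -5 = -4, A[1][2] + B[2][1] = -3 + -1 = -4) = -4 (attained at k = 1)
  C[1][2] = min over k of (A[1][0] + B[0][2] = 3 + 5 = 8, A[1][1] + B[1][2] = 1 + 7 = 8, A[1][2] + B[2][2] = -3 + 7 = 4) = 4 (attained at k = 2)
  C[2][0] = min over k of (A[2][0] + B[0][0] = -3 + 2 = -1, A[2][1] + B[1][0] = 10 + -5 = 5, A[2][2] + B[2][0] = 6 + 8 = 14) = -1 (attained at k = 0)
  C[2][1] = min over k of (A[2][0] + B[0][1] = -3 + 9 = 6, A[2][1] + B[1][1] = 10 + -5 = 5, A[2][2] + B[2][1] = 6 + -1 = 5) = 5 (attained at k = 1)
  C[2][2] = min over k of (A[2][0] + B[0][2] = -3 + 5 = 2, A[2][1] + B[1][2] = 10 + 7 = 17, A[2][2] + B[2][2] = 6 + 7 = 13) = 2 (attained at k = 0)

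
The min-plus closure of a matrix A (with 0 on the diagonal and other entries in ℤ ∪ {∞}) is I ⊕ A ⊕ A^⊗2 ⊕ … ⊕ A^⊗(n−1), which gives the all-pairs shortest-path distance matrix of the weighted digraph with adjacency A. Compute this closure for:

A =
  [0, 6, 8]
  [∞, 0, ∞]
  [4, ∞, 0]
Closure =
  [0, 6, 8]
  [∞, 0, ∞]
  [4, 10, 0]

This is the Floyd-Warshall all-pairs shortest-path computation. For each intermediate vertex k = 0, 1, …, 2, update dist[i][j] ← min(dist[i][j], dist[i][k] + dist[k][j]). The final matrix gives, for each (i, j), the minimum total weight of any directed path from i to j (possibly empty when i = j).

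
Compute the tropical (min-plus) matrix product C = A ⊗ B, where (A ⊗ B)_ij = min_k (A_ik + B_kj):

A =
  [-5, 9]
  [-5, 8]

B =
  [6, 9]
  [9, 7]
A ⊗ B =
  [1, 4]
  [1, 4]

Apply the min-plus product entry-by-entry:
  C[0][0] = min over k of (A[0][0] + B[0][0] = -5 + 6 = 1, A[0][1] + B[1][0] = 9 + 9 = 18) = 1 (attained at k = 0)
  C[0][1] = min over k of (A[0][0] + B[0][1] = -5 + 9 = 4, A[0][1] + B[1][1] = 9 + 7 = 16) = 4 (attained at k = 0)
  C[1][0] = min over k of (A[1][0] + B[0][0] = -5 + 6 = 1, A[1][1] + B[1][0] = 8 + 9 = 17) = 1 (attained at k = 0)
  C[1][1] = min over k of (A[1][0] + B[0][1] = -5 + 9 = 4, A[1][1] + B[1][1] = 8 + 7 = 15) = 4 (attained at k = 0)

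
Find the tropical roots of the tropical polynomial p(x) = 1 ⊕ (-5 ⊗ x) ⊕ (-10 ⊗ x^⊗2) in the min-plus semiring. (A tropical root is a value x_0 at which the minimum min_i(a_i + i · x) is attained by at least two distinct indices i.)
Roots: {5, 6}

Each tropical root is a break point of the lower envelope of the lines y = a_i + i · x (there are 3 lines, with slopes 0, 1, ..., 2). Only the lines that attain the minimum somewhere contribute to roots; other lines are dominated. Here the surviving (envelope) indices are i = 2, i = 1, i = 0.
Intersections between consecutive envelope lines give the roots: for adjacent envelope indices i < j the intersection is x = (a_i − a_j) / (j − i). Reading off the sorted break points: {5, 6}.
Verification: at each break x_0, at least two indices attain the minimum of min_i(a_i + i · x_0).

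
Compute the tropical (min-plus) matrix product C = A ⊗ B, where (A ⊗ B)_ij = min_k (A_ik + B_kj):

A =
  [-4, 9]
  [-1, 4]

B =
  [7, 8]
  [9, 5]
A ⊗ B =
  [3, 4]
  [6, 7]

Apply the min-plus product entry-by-entry:
  C[0][0] = min over k of (A[0][0] + B[0][0] = -4 + 7 = 3, A[0][1] + B[1][0] = 9 + 9 = 18) = 3 (attained at k = 0)
  C[0][1] = min over k of (A[0][0] + B[0][1] = -4 + 8 = 4, A[0][1] + B[1][1] = 9 + 5 = 14) = 4 (attained at k = 0)
  C[1][0] = min over k of (A[1][0] + B[0][0] = -1 + 7 = 6, A[1][1] + B[1][0] = 4 + 9 = 13) = 6 (attained at k = 0)
  C[1][1] = min over k of (A[1][0] + B[0][1] = -1 + 8 = 7, A[1][1] + B[1][1] = 4 + 5 = 9) = 7 (attained at k = 0)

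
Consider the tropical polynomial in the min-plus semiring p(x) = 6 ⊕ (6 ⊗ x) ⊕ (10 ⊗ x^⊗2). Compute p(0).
p(0) = 6

A tropical monomial a ⊗ x^⊗i evaluates to a + i · x. Evaluating each term at x = 0:
  Term 0 contributes 6 + 0 · 0 = 6
  Term 1 contributes 6 + 1 · 0 = 6
  Term 2 contributes 10 + 2 · 0 = 10
p(0) = ⊕ of these = min[6, 6, 10] = 6.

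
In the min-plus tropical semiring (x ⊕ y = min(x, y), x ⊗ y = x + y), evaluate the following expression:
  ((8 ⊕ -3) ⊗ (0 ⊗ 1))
((8 ⊕ -3) ⊗ (0 ⊗ 1)) = -2

Expand innermost to outermost. Recall ⊕ takes the minimum of its arguments and ⊗ takes their sum. Working out the expression ((8 ⊕ -3) ⊗ (0 ⊗ 1)) gives -2.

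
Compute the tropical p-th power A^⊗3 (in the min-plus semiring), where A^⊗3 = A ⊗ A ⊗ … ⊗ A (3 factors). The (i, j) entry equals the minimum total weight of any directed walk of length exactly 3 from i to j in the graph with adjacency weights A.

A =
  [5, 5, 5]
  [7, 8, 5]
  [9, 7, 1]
A^⊗3 =
  [15, 13, 7]
  [15, 13, 7]
  [11, 9, 3]

Each entry (A^⊗3)_ij equals the minimum over all length-3 walks i = v_0 → v_1 → … → v_3 = j of Σ_t A[v_t][v_{t+1}]. For example, for (i, j) = (0, 2) we minimise over 9 possible intermediate vertex sequences; the minimum is 7, attained along the walk 0 → 2 → 2 → 2.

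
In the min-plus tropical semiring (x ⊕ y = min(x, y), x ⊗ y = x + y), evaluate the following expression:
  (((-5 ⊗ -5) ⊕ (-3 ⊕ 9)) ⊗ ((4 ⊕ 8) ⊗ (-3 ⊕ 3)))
(((-5 ⊗ -5) ⊕ (-3 ⊕ 9)) ⊗ ((4 ⊕ 8) ⊗ (-3 ⊕ 3))) = -9

Expand innermost to outermost. Recall ⊕ takes the minimum of its arguments and ⊗ takes their sum. Working out the expression (((-5 ⊗ -5) ⊕ (-3 ⊕ 9)) ⊗ ((4 ⊕ 8) ⊗ (-3 ⊕ 3))) gives -9.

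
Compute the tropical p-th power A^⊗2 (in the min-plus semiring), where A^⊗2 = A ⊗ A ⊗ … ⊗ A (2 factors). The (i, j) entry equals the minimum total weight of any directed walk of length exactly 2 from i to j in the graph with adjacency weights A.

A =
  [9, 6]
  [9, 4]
A^⊗2 =
  [15, 10]
  [13, 8]

Each entry (A^⊗2)_ij equals the minimum over all length-2 walks i = v_0 → v_1 → … → v_2 = j of Σ_t A[v_t][v_{t+1}]. For example, for (i, j) = (0, 1) we minimise over 2 possible intermediate vertex sequences; the minimum is 10, attained along the walk 0 → 1 → 1.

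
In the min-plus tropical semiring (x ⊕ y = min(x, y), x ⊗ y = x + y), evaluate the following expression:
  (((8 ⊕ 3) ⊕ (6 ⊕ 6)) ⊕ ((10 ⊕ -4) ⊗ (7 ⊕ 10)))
(((8 ⊕ 3) ⊕ (6 ⊕ 6)) ⊕ ((10 ⊕ -4) ⊗ (7 ⊕ 10))) = 3

Expand innermost to outermost. Recall ⊕ takes the minimum of its arguments and ⊗ takes their sum. Working out the expression (((8 ⊕ 3) ⊕ (6 ⊕ 6)) ⊕ ((10 ⊕ -4) ⊗ (7 ⊕ 10))) gives 3.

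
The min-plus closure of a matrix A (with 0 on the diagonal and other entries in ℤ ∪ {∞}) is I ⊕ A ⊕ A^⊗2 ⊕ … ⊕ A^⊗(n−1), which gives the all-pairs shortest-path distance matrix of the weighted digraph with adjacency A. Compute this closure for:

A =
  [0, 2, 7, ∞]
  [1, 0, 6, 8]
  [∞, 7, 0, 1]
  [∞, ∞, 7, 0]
Closure =
  [0, 2, 7, 8]
  [1, 0, 6, 7]
  [8, 7, 0, 1]
  [15, 14, 7, 0]

This is the Floyd-Warshall all-pairs shortest-path computation. For each intermediate vertex k = 0, 1, …, 3, update dist[i][j] ← min(dist[i][j], dist[i][k] + dist[k][j]). The final matrix gives, for each (i, j), the minimum total weight of any directed path from i to j (possibly empty when i = j).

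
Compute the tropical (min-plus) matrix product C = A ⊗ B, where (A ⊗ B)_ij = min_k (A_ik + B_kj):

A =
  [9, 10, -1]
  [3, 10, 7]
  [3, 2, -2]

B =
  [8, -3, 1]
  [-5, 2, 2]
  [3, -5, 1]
A ⊗ B =
  [2, -6, 0]
  [5, 0, 4]
  [-3, -7, -1]

Apply the min-plus product entry-by-entry:
  C[0][0] = min over k of (A[0][0] + B[0][0] = 9 + 8 = 17, A[0][1] + B[1][0] = 10 + -5 = 5, A[0][2] + B[2][0] = -1 + 3 = 2) = 2 (attained at k = 2)
  C[0][1] = min over k of (A[0][0] + B[0][1] = 9 + -3 = 6, A[0][1] + B[1][1] = 10 + 2 = 12, A[0][2] + B[2][1] = -1 + -5 = -6) = -6 (attained at k = 2)
  C[0][2] = min over k of (A[0][0] + B[0][2] = 9 + 1 = 10, A[0][1] + B[1][2] = 10 + 2 = 12, A[0][2] + B[2][2] = -1 + 1 = 0) = 0 (attained at k = 2)
  C[1][0] = min over k of (A[1][0] + B[0][0] = 3 + 8 = 11, A[1][1] + B[1][0] = 10 + -5 = 5, A[1][2] + B[2][0] = 7 + 3 = 10) = 5 (attained at k = 1)
  C[1][1] = min over k of (A[1][0] + B[0][1] = 3 + -3 = 0, A[1][1] + B[1][1] = 10 + 2 = 12, A[1][2] + B[2][1] = 7 + -5 = 2) = 0 (attained at k = 0)
  C[1][2] = min over k of (A[1][0] + B[0][2] = 3 + 1 = 4, A[1][1] + B[1][2] = 10 + 2 = 12, A[1][2] + B[2][2] = 7 + 1 = 8) = 4 (attained at k = 0)
  C[2][0] = min over k of (A[2][0] + B[0][0] = 3 + 8 = 11, A[2][1] + B[1][0] = 2 + -5 = -3, A[2][2] + B[2][0] = -2 + 3 = 1) = -3 (attained at k = 1)
  C[2][1] = min over k of (A[2][0] + B[0][1] = 3 + -3 = 0, A[2][1] + B[1][1] = 2 + 2 = 4, A[2][2] + B[2][1] = -2 + -5 = -7) = -7 (attained at k = 2)
  C[2][2] = min over k of (A[2][0] + B[0][2] = 3 + 1 = 4, A[2][1] + B[1][2] = 2 + 2 = 4, A[2][2] + B[2][2] = -2 + 1 = -1) = -1 (attained at k = 2)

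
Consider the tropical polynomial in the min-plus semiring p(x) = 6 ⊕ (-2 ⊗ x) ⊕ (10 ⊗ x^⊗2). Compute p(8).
p(8) = 6

A tropical monomial a ⊗ x^⊗i evaluates to a + i · x. Evaluating each term at x = 8:
  Term 0 contributes 6 + 0 · 8 = 6
  Term 1 contributes -2 + 1 · 8 = 6
  Term 2 contributes 10 + 2 · 8 = 26
p(8) = ⊕ of these = min[6, 6, 26] = 6.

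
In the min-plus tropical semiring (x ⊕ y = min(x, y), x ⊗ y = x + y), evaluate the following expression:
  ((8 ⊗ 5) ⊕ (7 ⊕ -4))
((8 ⊗ 5) ⊕ (7 ⊕ -4)) = -4

Expand innermost to outermost. Recall ⊕ takes the minimum of its arguments and ⊗ takes their sum. Working out the expression ((8 ⊗ 5) ⊕ (7 ⊕ -4)) gives -4.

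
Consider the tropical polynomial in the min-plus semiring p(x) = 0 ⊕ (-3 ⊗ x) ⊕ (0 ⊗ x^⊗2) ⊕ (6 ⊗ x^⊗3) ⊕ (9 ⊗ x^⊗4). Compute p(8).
p(8) = 0

A tropical monomial a ⊗ x^⊗i evaluates to a + i · x. Evaluating each term at x = 8:
  Term 0 contributes 0 + 0 · 8 = 0
  Term 1 contributes -3 + 1 · 8 = 5
  Term 2 contributes 0 + 2 · 8 = 16
  Term 3 contributes 6 + 3 · 8 = 30
  Term 4 contributes 9 + 4 · 8 = 41
p(8) = ⊕ of these = min[0, 5, 16, 30, 41] = 0.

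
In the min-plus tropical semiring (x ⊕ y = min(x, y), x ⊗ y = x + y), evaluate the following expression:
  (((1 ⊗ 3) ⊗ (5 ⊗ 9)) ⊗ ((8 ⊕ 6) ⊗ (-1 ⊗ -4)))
(((1 ⊗ 3) ⊗ (5 ⊗ 9)) ⊗ ((8 ⊕ 6) ⊗ (-1 ⊗ -4))) = 19

Expand innermost to outermost. Recall ⊕ takes the minimum of its arguments and ⊗ takes their sum. Working out the expression (((1 ⊗ 3) ⊗ (5 ⊗ 9)) ⊗ ((8 ⊕ 6) ⊗ (-1 ⊗ -4))) gives 19.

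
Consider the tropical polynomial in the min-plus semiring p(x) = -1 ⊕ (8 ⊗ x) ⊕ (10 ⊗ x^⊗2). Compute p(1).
p(1) = -1

A tropical monomial a ⊗ x^⊗i evaluates to a + i · x. Evaluating each term at x = 1:
  Term 0 contributes -1 + 0 · 1 = -1
  Term 1 contributes 8 + 1 · 1 = 9
  Term 2 contributes 10 + 2 · 1 = 12
p(1) = ⊕ of these = min[-1, 9, 12] = -1.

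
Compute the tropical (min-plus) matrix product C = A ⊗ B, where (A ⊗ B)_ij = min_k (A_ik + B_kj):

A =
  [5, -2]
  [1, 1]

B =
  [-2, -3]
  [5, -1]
A ⊗ B =
  [3, -3]
  [-1, -2]

Apply the min-plus product entry-by-entry:
  C[0][0] = min over k of (A[0][0] + B[0][0] = 5 + -2 = 3, A[0][1] + B[1][0] = -2 + 5 = 3) = 3 (attained at k = 0)
  C[0][1] = min over k of (A[0][0] + B[0][1] = 5 + -3 = 2, A[0][1] + B[1][1] = -2 + -1 = -3) = -3 (attained at k = 1)
  C[1][0] = min over k of (A[1][0] + B[0][0] = 1 + -2 = -1, A[1][1] + B[1][0] = 1 + 5 = 6) = -1 (attained at k = 0)
  C[1][1] = min over k of (A[1][0] + B[0][1] = 1 + -3 = -2, A[1][1] + B[1][1] = 1 + -1 = 0) = -2 (attained at k = 0)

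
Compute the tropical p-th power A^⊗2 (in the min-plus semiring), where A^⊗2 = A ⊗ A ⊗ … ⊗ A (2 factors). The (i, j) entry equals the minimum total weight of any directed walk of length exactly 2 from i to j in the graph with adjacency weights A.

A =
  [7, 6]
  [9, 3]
A^⊗2 =
  [14, 9]
  [12, 6]

Each entry (A^⊗2)_ij equals the minimum over all length-2 walks i = v_0 → v_1 → … → v_2 = j of Σ_t A[v_t][v_{t+1}]. For example, for (i, j) = (0, 1) we minimise over 2 possible intermediate vertex sequences; the minimum is 9, attained along the walk 0 → 1 → 1.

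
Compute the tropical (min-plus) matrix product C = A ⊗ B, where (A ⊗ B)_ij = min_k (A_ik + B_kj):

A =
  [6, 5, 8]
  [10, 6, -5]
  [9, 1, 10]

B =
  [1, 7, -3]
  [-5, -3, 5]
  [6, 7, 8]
A ⊗ B =
  [0, 2, 3]
  [1, 2, 3]
  [-4, -2, 6]

Apply the min-plus product entry-by-entry:
  C[0][0] = min over k of (A[0][0] + B[0][0] = 6 + 1 = 7, A[0][1] + B[1][0] = 5 + -5 = 0, A[0][2] + B[2][0] = 8 + 6 = 14) = 0 (attained at k = 1)
  C[0][1] = min over k of (A[0][0] + B[0][1] = 6 + 7 = 13, A[0][1] + B[1][1] = 5 + -3 = 2, A[0][2] + B[2][1] = 8 + 7 = 15) = 2 (attained at k = 1)
  C[0][2] = min over k of (A[0][0] + B[0][2] = 6 + -3 = 3, A[0][1] + B[1][2] = 5 + 5 = 10, A[0][2] + B[2][2] = 8 + 8 = 16) = 3 (attained at k = 0)
  C[1][0] = min over k of (A[1][0] + B[0][0] = 10 + 1 = 11, A[1][1] + B[1][0] = 6 + -5 = 1, A[1][2] + B[2][0] = -5 + 6 = 1) = 1 (attained at k = 1)
  C[1][1] = min over k of (A[1][0] + B[0][1] = 10 + 7 = 17, A[1][1] + B[1][1] = 6 + -3 = 3, A[1][2] + B[2][1] = -5 + 7 = 2) = 2 (attained at k = 2)
  C[1][2] = min over k of (A[1][0] + B[0][2] = 10 + -3 = 7, A[1][1] + B[1][2] = 6 + 5 = 11, A[1][2] + B[2][2] = -5 + 8 = 3) = 3 (attained at k = 2)
  C[2][0] = min over k of (A[2][0] + B[0][0] = 9 + 1 = 10, A[2][1] + B[1][0] = 1 + -5 = -4, A[2][2] + B[2][0] = 10 + 6 = 16) = -4 (attained at k = 1)
  C[2][1] = min over k of (A[2][0] + B[0][1] = 9 + 7 = 16, A[2][1] + B[1][1] = 1 + -3 = -2, A[2][2] + B[2][1] = 10 + 7 = 17) = -2 (attained at k = 1)
  C[2][2] = min over k of (A[2][0] + B[0][2] = 9 + -3 = 6, A[2][1] + B[1][2] = 1 + 5 = 6, A[2][2] + B[2][2] = 10 + 8 = 18) = 6 (attained at k = 0)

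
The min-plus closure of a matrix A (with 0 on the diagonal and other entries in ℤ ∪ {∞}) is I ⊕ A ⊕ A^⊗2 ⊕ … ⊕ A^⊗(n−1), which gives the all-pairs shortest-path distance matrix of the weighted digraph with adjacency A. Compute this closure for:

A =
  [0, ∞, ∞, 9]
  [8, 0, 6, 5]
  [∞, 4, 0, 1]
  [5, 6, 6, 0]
Closure =
  [0, 15, 15, 9]
  [8, 0, 6, 5]
  [6, 4, 0, 1]
  [5, 6, 6, 0]

This is the Floyd-Warshall all-pairs shortest-path computation. For each intermediate vertex k = 0, 1, …, 3, update dist[i][j] ← min(dist[i][j], dist[i][k] + dist[k][j]). The final matrix gives, for each (i, j), the minimum total weight of any directed path from i to j (possibly empty when i = j).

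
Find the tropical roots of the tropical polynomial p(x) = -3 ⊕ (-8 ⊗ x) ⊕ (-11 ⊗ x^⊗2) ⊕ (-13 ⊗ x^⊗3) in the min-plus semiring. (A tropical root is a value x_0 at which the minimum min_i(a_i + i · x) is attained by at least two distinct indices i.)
Roots: {2, 3, 5}

Each tropical root is a break point of the lower envelope of the lines y = a_i + i · x (there are 4 lines, with slopes 0, 1, ..., 3). Only the lines that attain the minimum somewhere contribute to roots; other lines are dominated. Here the surviving (envelope) indices are i = 3, i = 2, i = 1, i = 0.
Intersections between consecutive envelope lines give the roots: for adjacent envelope indices i < j the intersection is x = (a_i − a_j) / (j − i). Reading off the sorted break points: {2, 3, 5}.
Verification: at each break x_0, at least two indices attain the minimum of min_i(a_i + i · x_0).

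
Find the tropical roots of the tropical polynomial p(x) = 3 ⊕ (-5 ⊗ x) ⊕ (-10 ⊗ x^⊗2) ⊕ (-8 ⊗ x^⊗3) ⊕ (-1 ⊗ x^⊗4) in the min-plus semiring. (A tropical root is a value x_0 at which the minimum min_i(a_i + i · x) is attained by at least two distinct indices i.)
Roots: {-7, -2, 5, 8}

Each tropical root is a break point of the lower envelope of the lines y = a_i + i · x (there are 5 lines, with slopes 0, 1, ..., 4). Only the lines that attain the minimum somewhere contribute to roots; other lines are dominated. Here the surviving (envelope) indices are i = 4, i = 3, i = 2, i = 1, i = 0.
Intersections between consecutive envelope lines give the roots: for adjacent envelope indices i < j the intersection is x = (a_i − a_j) / (j − i). Reading off the sorted break points: {-7, -2, 5, 8}.
Verification: at each break x_0, at least two indices attain the minimum of min_i(a_i + i · x_0).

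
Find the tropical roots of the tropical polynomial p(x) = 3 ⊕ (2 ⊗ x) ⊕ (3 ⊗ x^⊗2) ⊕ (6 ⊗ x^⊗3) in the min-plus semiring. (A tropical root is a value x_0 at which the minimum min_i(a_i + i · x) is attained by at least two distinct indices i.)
Roots: {-3, -1, 1}

Each tropical root is a break point of the lower envelope of the lines y = a_i + i · x (there are 4 lines, with slopes 0, 1, ..., 3). Only the lines that attain the minimum somewhere contribute to roots; other lines are dominated. Here the surviving (envelope) indices are i = 3, i = 2, i = 1, i = 0.
Intersections between consecutive envelope lines give the roots: for adjacent envelope indices i < j the intersection is x = (a_i − a_j) / (j − i). Reading off the sorted break points: {-3, -1, 1}.
Verification: at each break x_0, at least two indices attain the minimum of min_i(a_i + i · x_0).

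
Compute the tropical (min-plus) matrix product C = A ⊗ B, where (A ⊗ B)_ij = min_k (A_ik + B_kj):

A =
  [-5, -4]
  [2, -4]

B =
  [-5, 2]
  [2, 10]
A ⊗ B =
  [-10, -3]
  [-3, 4]

Apply the min-plus product entry-by-entry:
  C[0][0] = min over k of (A[0][0] + B[0][0] = -5 + -5 = -10, A[0][1] + B[1][0] = -4 + 2 = -2) = -10 (attained at k = 0)
  C[0][1] = min over k of (A[0][0] + B[0][1] = -5 + 2 = -3, A[0][1] + B[1][1] = -4 + 10 = 6) = -3 (attained at k = 0)
  C[1][0] = min over k of (A[1][0] + B[0][0] = 2 + -5 = -3, A[1][1] + B[1][0] = -4 + 2 = -2) = -3 (attained at k = 0)
  C[1][1] = min over k of (A[1][0] + B[0][1] = 2 + 2 = 4, A[1][1] + B[1][1] = -4 + 10 = 6) = 4 (attained at k = 0)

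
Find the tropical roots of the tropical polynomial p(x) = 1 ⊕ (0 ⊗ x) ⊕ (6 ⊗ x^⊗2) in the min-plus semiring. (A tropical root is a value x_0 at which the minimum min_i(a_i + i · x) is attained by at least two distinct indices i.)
Roots: {-6, 1}

Each tropical root is a break point of the lower envelope of the lines y = a_i + i · x (there are 3 lines, with slopes 0, 1, ..., 2). Only the lines that attain the minimum somewhere contribute to roots; other lines are dominated. Here the surviving (envelope) indices are i = 2, i = 1, i = 0.
Intersections between consecutive envelope lines give the roots: for adjacent envelope indices i < j the intersection is x = (a_i − a_j) / (j − i). Reading off the sorted break points: {-6, 1}.
Verification: at each break x_0, at least two indices attain the minimum of min_i(a_i + i · x_0).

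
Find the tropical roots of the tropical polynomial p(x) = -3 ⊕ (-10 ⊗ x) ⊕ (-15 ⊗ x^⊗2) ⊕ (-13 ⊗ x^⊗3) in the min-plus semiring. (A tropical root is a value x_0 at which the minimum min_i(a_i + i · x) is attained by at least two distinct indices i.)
Roots: {-2, 5, 7}

Each tropical root is a break point of the lower envelope of the lines y = a_i + i · x (there are 4 lines, with slopes 0, 1, ..., 3). Only the lines that attain the minimum somewhere contribute to roots; other lines are dominated. Here the surviving (envelope) indices are i = 3, i = 2, i = 1, i = 0.
Intersections between consecutive envelope lines give the roots: for adjacent envelope indices i < j the intersection is x = (a_i − a_j) / (j − i). Reading off the sorted break points: {-2, 5, 7}.
Verification: at each break x_0, at least two indices attain the minimum of min_i(a_i + i · x_0).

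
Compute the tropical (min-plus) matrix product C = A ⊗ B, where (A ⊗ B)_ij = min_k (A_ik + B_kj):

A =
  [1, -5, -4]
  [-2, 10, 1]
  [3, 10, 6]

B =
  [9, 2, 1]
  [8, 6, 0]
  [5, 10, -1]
A ⊗ B =
  [1, 1, -5]
  [6, 0, -1]
  [11, 5, 4]

Apply the min-plus product entry-by-entry:
  C[0][0] = min over k of (A[0][0] + B[0][0] = 1 + 9 = 10, A[0][1] + B[1][0] = -5 + 8 = 3, A[0][2] + B[2][0] = -4 + 5 = 1) = 1 (attained at k = 2)
  C[0][1] = min over k of (A[0][0] + B[0][1] = 1 + 2 = 3, A[0][1] + B[1][1] = -5 + 6 = 1, A[0][2] + B[2][1] = -4 + 10 = 6) = 1 (attained at k = 1)
  C[0][2] = min over k of (A[0][0] + B[0][2] = 1 + 1 = 2, A[0][1] + B[1][2] = -5 + 0 = -5, A[0][2] + B[2][2] = -4 + -1 = -5) = -5 (attained at k = 1)
  C[1][0] = min over k of (A[1][0] + B[0][0] = -2 + 9 = 7, A[1][1] + B[1][0] = 10 + 8 = 18, A[1][2] + B[2][0] = 1 + 5 = 6) = 6 (attained at k = 2)
  C[1][1] = min over k of (A[1][0] + B[0][1] = -2 + 2 = 0, A[1][1] + B[1][1] = 10 + 6 = 16, A[1][2] + B[2][1] = 1 + 10 = 11) = 0 (attained at k = 0)
  C[1][2] = min over k of (A[1][0] + B[0][2] = -2 + 1 = -1, A[1][1] + B[1][2] = 10 + 0 = 10, A[1][2] + B[2][2] = 1 + -1 = 0) = -1 (attained at k = 0)
  C[2][0] = min over k of (A[2][0] + B[0][0] = 3 + 9 = 12, A[2][1] + B[1][0] = 10 + 8 = 18, A[2][2] + B[2][0] = 6 + 5 = 11) = 11 (attained at k = 2)
  C[2][1] = min over k of (A[2][0] + B[0][1] = 3 + 2 = 5, A[2][1] + B[1][1] = 10 + 6 = 16, A[2][2] + B[2][1] = 6 + 10 = 16) = 5 (attained at k = 0)
  C[2][2] = min over k of (A[2][0] + B[0][2] = 3 + 1 = 4, A[2][1] + B[1][2] = 10 + 0 = 10, A[2][2] + B[2][2] = 6 + -1 = 5) = 4 (attained at k = 0)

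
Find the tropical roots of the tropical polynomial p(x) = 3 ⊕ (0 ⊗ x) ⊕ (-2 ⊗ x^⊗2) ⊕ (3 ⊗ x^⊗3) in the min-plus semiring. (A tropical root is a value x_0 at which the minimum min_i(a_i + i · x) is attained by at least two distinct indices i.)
Roots: {-5, 2, 3}

Each tropical root is a break point of the lower envelope of the lines y = a_i + i · x (there are 4 lines, with slopes 0, 1, ..., 3). Only the lines that attain the minimum somewhere contribute to roots; other lines are dominated. Here the surviving (envelope) indices are i = 3, i = 2, i = 1, i = 0.
Intersections between consecutive envelope lines give the roots: for adjacent envelope indices i < j the intersection is x = (a_i − a_j) / (j − i). Reading off the sorted break points: {-5, 2, 3}.
Verification: at each break x_0, at least two indices attain the minimum of min_i(a_i + i · x_0).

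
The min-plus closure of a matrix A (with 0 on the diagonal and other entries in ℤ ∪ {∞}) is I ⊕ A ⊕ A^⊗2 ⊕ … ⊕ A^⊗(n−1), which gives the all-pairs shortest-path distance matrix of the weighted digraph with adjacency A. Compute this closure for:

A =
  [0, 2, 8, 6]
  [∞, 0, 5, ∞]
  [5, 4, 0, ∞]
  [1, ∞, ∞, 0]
Closure =
  [0, 2, 7, 6]
  [10, 0, 5, 16]
  [5, 4, 0, 11]
  [1, 3, 8, 0]

This is the Floyd-Warshall all-pairs shortest-path computation. For each intermediate vertex k = 0, 1, …, 3, update dist[i][j] ← min(dist[i][j], dist[i][k] + dist[k][j]). The final matrix gives, for each (i, j), the minimum total weight of any directed path from i to j (possibly empty when i = j).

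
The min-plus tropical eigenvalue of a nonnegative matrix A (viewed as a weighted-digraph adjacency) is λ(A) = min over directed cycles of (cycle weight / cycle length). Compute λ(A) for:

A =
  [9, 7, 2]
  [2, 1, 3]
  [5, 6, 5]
λ(A) = 1

Enumerate directed cycles and compute their means (weight / length). Sample:
  cycle 0 → 0: weight = 9, length = 1, mean = 9/1 ≈ 9.000
  cycle 1 → 1: weight = 1, length = 1, mean = 1/1 ≈ 1.000
  cycle 2 → 2: weight = 5, length = 1, mean = 5/1 ≈ 5.000
  cycle 0 → 1 → 0: weight = 9, length = 2, mean = 9/2 ≈ 4.500
  cycle 0 → 2 → 0: weight = 7, length = 2, mean = 7/2 ≈ 3.500
  cycle 1 → 0 → 1: weight = 9, length = 2, mean = 9/2 ≈ 4.500
Minimum mean = 1.000, attained e.g. along the cycle 1 → 1 with weight 1 and length 1. So λ(A) = 1/1 = 1.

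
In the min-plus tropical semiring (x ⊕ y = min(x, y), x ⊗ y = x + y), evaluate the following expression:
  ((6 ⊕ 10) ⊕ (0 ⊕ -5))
((6 ⊕ 10) ⊕ (0 ⊕ -5)) = -5

Expand innermost to outermost. Recall ⊕ takes the minimum of its arguments and ⊗ takes their sum. Working out the expression ((6 ⊕ 10) ⊕ (0 ⊕ -5)) gives -5.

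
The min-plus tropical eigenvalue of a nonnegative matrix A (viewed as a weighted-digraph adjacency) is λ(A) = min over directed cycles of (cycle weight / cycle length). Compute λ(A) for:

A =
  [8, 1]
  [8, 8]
λ(A) = 9/2

Enumerate directed cycles and compute their means (weight / length). Sample:
  cycle 0 → 0: weight = 8, length = 1, mean = 8/1 ≈ 8.000
  cycle 1 → 1: weight = 8, length = 1, mean = 8/1 ≈ 8.000
  cycle 0 → 1 → 0: weight = 9, length = 2, mean = 9/2 ≈ 4.500
  cycle 1 → 0 → 1: weight = 9, length = 2, mean = 9/2 ≈ 4.500
Minimum mean = 4.500, attained e.g. along the cycle 0 → 1 → 0 with weight 9 and length 2. So λ(A) = 9/2 = 9/2.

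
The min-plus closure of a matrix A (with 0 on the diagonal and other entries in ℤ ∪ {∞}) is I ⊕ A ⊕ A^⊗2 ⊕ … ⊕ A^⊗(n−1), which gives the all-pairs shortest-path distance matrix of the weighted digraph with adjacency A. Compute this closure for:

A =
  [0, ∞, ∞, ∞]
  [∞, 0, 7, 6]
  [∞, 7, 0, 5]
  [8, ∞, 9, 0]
Closure =
  [0, ∞, ∞, ∞]
  [14, 0, 7, 6]
  [13, 7, 0, 5]
  [8, 16, 9, 0]

This is the Floyd-Warshall all-pairs shortest-path computation. For each intermediate vertex k = 0, 1, …, 3, update dist[i][j] ← min(dist[i][j], dist[i][k] + dist[k][j]). The final matrix gives, for each (i, j), the minimum total weight of any directed path from i to j (possibly empty when i = j).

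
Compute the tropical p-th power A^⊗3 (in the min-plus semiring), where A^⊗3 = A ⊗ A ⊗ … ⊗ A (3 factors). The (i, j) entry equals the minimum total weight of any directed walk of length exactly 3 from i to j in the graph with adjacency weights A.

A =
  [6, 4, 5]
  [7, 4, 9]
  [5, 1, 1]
A^⊗3 =
  [11, 7, 7]
  [15, 11, 11]
  [7, 3, 3]

Each entry (A^⊗3)_ij equals the minimum over all length-3 walks i = v_0 → v_1 → … → v_3 = j of Σ_t A[v_t][v_{t+1}]. For example, for (i, j) = (0, 2) we minimise over 9 possible intermediate vertex sequences; the minimum is 7, attained along the walk 0 → 2 → 2 → 2.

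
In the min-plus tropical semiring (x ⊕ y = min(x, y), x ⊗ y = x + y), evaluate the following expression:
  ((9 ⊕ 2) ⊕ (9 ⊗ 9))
((9 ⊕ 2) ⊕ (9 ⊗ 9)) = 2

Expand innermost to outermost. Recall ⊕ takes the minimum of its arguments and ⊗ takes their sum. Working out the expression ((9 ⊕ 2) ⊕ (9 ⊗ 9)) gives 2.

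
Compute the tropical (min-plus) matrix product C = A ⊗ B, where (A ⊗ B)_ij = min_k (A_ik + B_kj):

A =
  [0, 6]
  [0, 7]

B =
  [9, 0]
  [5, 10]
A ⊗ B =
  [9, 0]
  [9, 0]

Apply the min-plus product entry-by-entry:
  C[0][0] = min over k of (A[0][0] + B[0][0] = 0 + 9 = 9, A[0][1] + B[1][0] = 6 + 5 = 11) = 9 (attained at k = 0)
  C[0][1] = min over k of (A[0][0] + B[0][1] = 0 + 0 = 0, A[0][1] + B[1][1] = 6 + 10 = 16) = 0 (attained at k = 0)
  C[1][0] = min over k of (A[1][0] + B[0][0] = 0 + 9 = 9, A[1][1] + B[1][0] = 7 + 5 = 12) = 9 (attained at k = 0)
  C[1][1] = min over k of (A[1][0] + B[0][1] = 0 + 0 = 0, A[1][1] + B[1][1] = 7 + 10 = 17) = 0 (attained at k = 0)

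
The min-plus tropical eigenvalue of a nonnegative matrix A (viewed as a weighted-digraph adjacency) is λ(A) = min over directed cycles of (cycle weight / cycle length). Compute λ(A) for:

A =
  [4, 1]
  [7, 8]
λ(A) = 4

Enumerate directed cycles and compute their means (weight / length). Sample:
  cycle 0 → 0: weight = 4, length = 1, mean = 4/1 ≈ 4.000
  cycle 1 → 1: weight = 8, length = 1, mean = 8/1 ≈ 8.000
  cycle 0 → 1 → 0: weight = 8, length = 2, mean = 8/2 ≈ 4.000
  cycle 1 → 0 → 1: weight = 8, length = 2, mean = 8/2 ≈ 4.000
Minimum mean = 4.000, attained e.g. along the cycle 0 → 0 with weight 4 and length 1. So λ(A) = 4/1 = 4.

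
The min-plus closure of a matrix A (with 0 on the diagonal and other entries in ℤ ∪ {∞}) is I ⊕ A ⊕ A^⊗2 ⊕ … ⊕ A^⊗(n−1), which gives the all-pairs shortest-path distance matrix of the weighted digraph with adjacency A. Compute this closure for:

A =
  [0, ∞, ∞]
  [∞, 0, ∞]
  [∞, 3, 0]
Closure =
  [0, ∞, ∞]
  [∞, 0, ∞]
  [∞, 3, 0]

This is the Floyd-Warshall all-pairs shortest-path computation. For each intermediate vertex k = 0, 1, …, 2, update dist[i][j] ← min(dist[i][j], dist[i][k] + dist[k][j]). The final matrix gives, for each (i, j), the minimum total weight of any directed path from i to j (possibly empty when i = j).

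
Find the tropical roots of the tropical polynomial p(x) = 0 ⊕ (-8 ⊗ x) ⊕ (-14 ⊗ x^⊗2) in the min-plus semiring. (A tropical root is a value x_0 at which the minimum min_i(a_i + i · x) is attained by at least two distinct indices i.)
Roots: {6, 8}

Each tropical root is a break point of the lower envelope of the lines y = a_i + i · x (there are 3 lines, with slopes 0, 1, ..., 2). Only the lines that attain the minimum somewhere contribute to roots; other lines are dominated. Here the surviving (envelope) indices are i = 2, i = 1, i = 0.
Intersections between consecutive envelope lines give the roots: for adjacent envelope indices i < j the intersection is x = (a_i − a_j) / (j − i). Reading off the sorted break points: {6, 8}.
Verification: at each break x_0, at least two indices attain the minimum of min_i(a_i + i · x_0).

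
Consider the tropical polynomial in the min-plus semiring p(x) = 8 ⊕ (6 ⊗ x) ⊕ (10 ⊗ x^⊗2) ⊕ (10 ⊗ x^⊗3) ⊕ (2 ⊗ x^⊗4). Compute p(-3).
p(-3) = -10

A tropical monomial a ⊗ x^⊗i evaluates to a + i · x. Evaluating each term at x = -3:
  Term 0 contributes 8 + 0 · -3 = 8
  Term 1 contributes 6 + 1 · -3 = 3
  Term 2 contributes 10 + 2 · -3 = 4
  Term 3 contributes 10 + 3 · -3 = 1
  Term 4 contributes 2 + 4 · -3 = -10
p(-3) = ⊕ of these = min[8, 3, 4, 1, -10] = -10.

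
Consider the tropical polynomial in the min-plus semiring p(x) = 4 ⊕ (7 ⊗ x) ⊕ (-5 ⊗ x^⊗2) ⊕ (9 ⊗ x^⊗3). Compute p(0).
p(0) = -5

A tropical monomial a ⊗ x^⊗i evaluates to a + i · x. Evaluating each term at x = 0:
  Term 0 contributes 4 + 0 · 0 = 4
  Term 1 contributes 7 + 1 · 0 = 7
  Term 2 contributes -5 + 2 · 0 = -5
  Term 3 contributes 9 + 3 · 0 = 9
p(0) = ⊕ of these = min[4, 7, -5, 9] = -5.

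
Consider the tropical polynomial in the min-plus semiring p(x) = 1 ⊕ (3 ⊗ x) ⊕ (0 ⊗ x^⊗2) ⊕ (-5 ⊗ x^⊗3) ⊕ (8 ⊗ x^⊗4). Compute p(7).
p(7) = 1

A tropical monomial a ⊗ x^⊗i evaluates to a + i · x. Evaluating each term at x = 7:
  Term 0 contributes 1 + 0 · 7 = 1
  Term 1 contributes 3 + 1 · 7 = 10
  Term 2 contributes 0 + 2 · 7 = 14
  Term 3 contributes -5 + 3 · 7 = 16
  Term 4 contributes 8 + 4 · 7 = 36
p(7) = ⊕ of these = min[1, 10, 14, 16, 36] = 1.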